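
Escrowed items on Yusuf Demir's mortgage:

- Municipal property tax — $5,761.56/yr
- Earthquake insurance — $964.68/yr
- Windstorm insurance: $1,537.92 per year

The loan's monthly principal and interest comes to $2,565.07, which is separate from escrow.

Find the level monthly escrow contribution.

$688.68

Municipal property tax: $5,761.56 annually
Earthquake insurance: $964.68 annually
Windstorm insurance: $1,537.92 annually
Total per year = $5,761.56 + $964.68 + $1,537.92 = $8,264.16
Base monthly escrow = $8,264.16 / 12 = $688.68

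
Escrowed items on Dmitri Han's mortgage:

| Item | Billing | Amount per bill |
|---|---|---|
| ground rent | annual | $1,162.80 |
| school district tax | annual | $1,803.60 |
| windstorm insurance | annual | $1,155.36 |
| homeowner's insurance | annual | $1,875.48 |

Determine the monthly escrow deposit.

Ground rent: $1,162.80/yr
School district tax: $1,803.60/yr
Windstorm insurance: $1,155.36/yr
Homeowner's insurance: $1,875.48/yr
Total annual escrow = $1,162.80 + $1,803.60 + $1,155.36 + $1,875.48 = $5,997.24
Monthly = $5,997.24 / 12 = $499.77

$499.77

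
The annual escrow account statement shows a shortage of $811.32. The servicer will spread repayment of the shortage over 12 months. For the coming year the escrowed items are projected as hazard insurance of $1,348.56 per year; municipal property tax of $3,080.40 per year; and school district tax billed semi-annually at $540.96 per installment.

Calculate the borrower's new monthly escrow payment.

$526.85

Hazard insurance: $1,348.56 annually
Municipal property tax: $3,080.40 annually
School district tax: $540.96 × 2 = $1,081.92 annually
Combined annual = $5,510.88
Monthly = $5,510.88 / 12 = $459.24
Monthly shortage recovery: $811.32 / 12 = $67.61
Adjusted monthly = $459.24 + $67.61 = $526.85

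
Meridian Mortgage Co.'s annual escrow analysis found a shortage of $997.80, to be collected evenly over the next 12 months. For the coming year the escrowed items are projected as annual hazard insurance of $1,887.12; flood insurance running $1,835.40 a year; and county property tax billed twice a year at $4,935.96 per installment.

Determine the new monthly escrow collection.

Hazard insurance = $1,887.12
Flood insurance = $1,835.40
County property tax = $4,935.96 × 2 = $9,871.92
Yearly total = $13,594.44
Base monthly escrow = $13,594.44 / 12 = $1,132.87
Monthly shortage recovery: $997.80 / 12 = $83.15
New monthly escrow = $1,132.87 + $83.15 = $1,216.02

$1,216.02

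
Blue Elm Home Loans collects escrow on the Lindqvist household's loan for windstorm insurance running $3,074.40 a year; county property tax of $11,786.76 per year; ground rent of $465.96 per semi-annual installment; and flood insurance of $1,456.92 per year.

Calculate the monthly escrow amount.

Windstorm insurance: $3,074.40 annually
County property tax: $11,786.76 annually
Ground rent: $465.96 × 2 = $931.92 annually
Flood insurance: $1,456.92 annually
Total per year = $17,250.00
Monthly = $17,250.00 / 12 = $1,437.50

$1,437.50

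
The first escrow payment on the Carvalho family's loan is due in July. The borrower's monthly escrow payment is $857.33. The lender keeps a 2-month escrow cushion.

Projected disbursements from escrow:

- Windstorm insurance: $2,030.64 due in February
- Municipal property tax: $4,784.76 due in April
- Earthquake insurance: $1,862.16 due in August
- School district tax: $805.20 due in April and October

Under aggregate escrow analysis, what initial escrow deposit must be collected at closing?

$3,429.32

Cushion = 2 × $857.33 = $1,714.66
Trial balance (start $0, +$857.33 each month, − disbursements):
  Jul: +$857.33 → $857.33
  Aug: +$857.33 − $1,862.16 → -$147.50
  Sep: +$857.33 → $709.83
  Oct: +$857.33 − $805.20 → $761.96
  Nov: +$857.33 → $1,619.29
  Dec: +$857.33 → $2,476.62
  Jan: +$857.33 → $3,333.95
  Feb: +$857.33 − $2,030.64 → $2,160.64
  Mar: +$857.33 → $3,017.97
  Apr: +$857.33 − $5,589.96 → -$1,714.66
  May: +$857.33 → -$857.33
  Jun: +$857.33 → $0.00
Lowest trial balance = -$1,714.66 (Apr)
Initial deposit = cushion − low point = $1,714.66 − (-$1,714.66) = $3,429.32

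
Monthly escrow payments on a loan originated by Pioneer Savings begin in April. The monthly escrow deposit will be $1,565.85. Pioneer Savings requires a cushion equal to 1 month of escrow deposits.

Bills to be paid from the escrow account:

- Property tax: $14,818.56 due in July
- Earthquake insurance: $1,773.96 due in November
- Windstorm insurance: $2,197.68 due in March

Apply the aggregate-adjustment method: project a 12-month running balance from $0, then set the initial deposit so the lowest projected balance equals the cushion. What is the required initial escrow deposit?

Cushion = 1 × $1,565.85 = $1,565.85
Trial balance (start $0, +$1,565.85 each month, − disbursements):
  Apr: +$1,565.85 → $1,565.85
  May: +$1,565.85 → $3,131.70
  Jun: +$1,565.85 → $4,697.55
  Jul: +$1,565.85 − $14,818.56 → -$8,555.16
  Aug: +$1,565.85 → -$6,989.31
  Sep: +$1,565.85 → -$5,423.46
  Oct: +$1,565.85 → -$3,857.61
  Nov: +$1,565.85 − $1,773.96 → -$4,065.72
  Dec: +$1,565.85 → -$2,499.87
  Jan: +$1,565.85 → -$934.02
  Feb: +$1,565.85 → $631.83
  Mar: +$1,565.85 − $2,197.68 → $0.00
Lowest trial balance = -$8,555.16 (Jul)
Initial deposit = cushion − low point = $1,565.85 − (-$8,555.16) = $10,121.01

$10,121.01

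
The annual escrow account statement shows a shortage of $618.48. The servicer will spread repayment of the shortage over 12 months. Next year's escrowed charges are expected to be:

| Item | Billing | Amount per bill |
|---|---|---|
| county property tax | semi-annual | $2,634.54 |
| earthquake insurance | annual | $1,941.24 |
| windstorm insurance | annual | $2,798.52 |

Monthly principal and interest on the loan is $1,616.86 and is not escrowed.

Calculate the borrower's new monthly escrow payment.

$885.61

County property tax: $2,634.54 × 2 = $5,269.08 annually
Earthquake insurance: $1,941.24 annually
Windstorm insurance: $2,798.52 annually
Total annual escrow = $5,269.08 + $1,941.24 + $2,798.52 = $10,008.84
Base monthly escrow = $10,008.84 ÷ 12 = $834.07
Monthly shortage recovery: $618.48 ÷ 12 = $51.54
Adjusted monthly = $834.07 + $51.54 = $885.61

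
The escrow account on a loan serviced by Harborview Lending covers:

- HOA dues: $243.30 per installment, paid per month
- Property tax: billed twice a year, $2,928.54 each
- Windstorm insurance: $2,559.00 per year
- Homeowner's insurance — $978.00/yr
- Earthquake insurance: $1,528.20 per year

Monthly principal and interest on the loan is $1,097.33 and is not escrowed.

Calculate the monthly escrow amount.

HOA dues: $243.30 × 12 = $2,919.60
Property tax: $2,928.54 × 2 = $5,857.08
Windstorm insurance: $2,559.00
Homeowner's insurance: $978.00
Earthquake insurance: $1,528.20
Combined annual = $2,919.60 + $5,857.08 + $2,559.00 + $978.00 + $1,528.20 = $13,841.88
Monthly escrow = $13,841.88 ÷ 12 = $1,153.49

$1,153.49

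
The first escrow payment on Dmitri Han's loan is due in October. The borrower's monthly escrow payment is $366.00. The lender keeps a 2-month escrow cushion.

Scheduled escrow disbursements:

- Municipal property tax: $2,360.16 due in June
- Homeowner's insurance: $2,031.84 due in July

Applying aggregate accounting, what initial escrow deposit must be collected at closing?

Cushion = 2 × $366.00 = $732.00
Trial balance (start $0, +$366.00 each month, − disbursements):
  Oct: +$366.00 → $366.00
  Nov: +$366.00 → $732.00
  Dec: +$366.00 → $1,098.00
  Jan: +$366.00 → $1,464.00
  Feb: +$366.00 → $1,830.00
  Mar: +$366.00 → $2,196.00
  Apr: +$366.00 → $2,562.00
  May: +$366.00 → $2,928.00
  Jun: +$366.00 − $2,360.16 → $933.84
  Jul: +$366.00 − $2,031.84 → -$732.00
  Aug: +$366.00 → -$366.00
  Sep: +$366.00 → $0.00
Lowest trial balance = -$732.00 (Jul)
Initial deposit = cushion − low point = $732.00 − (-$732.00) = $1,464.00

$1,464.00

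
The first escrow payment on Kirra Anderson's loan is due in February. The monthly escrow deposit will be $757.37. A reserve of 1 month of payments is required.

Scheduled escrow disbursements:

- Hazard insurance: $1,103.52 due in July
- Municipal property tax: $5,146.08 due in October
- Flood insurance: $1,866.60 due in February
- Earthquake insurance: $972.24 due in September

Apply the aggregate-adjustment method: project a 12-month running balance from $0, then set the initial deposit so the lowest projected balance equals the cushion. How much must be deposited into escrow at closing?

Cushion = 1 × $757.37 = $757.37
Trial balance (start $0, +$757.37 each month, − disbursements):
  Feb: +$757.37 − $1,866.60 → -$1,109.23
  Mar: +$757.37 → -$351.86
  Apr: +$757.37 → $405.51
  May: +$757.37 → $1,162.88
  Jun: +$757.37 → $1,920.25
  Jul: +$757.37 − $1,103.52 → $1,574.10
  Aug: +$757.37 → $2,331.47
  Sep: +$757.37 − $972.24 → $2,116.60
  Oct: +$757.37 − $5,146.08 → -$2,272.11
  Nov: +$757.37 → -$1,514.74
  Dec: +$757.37 → -$757.37
  Jan: +$757.37 → $0.00
Lowest trial balance = -$2,272.11 (Oct)
Initial deposit = cushion − low point = $757.37 − (-$2,272.11) = $3,029.48

$3,029.48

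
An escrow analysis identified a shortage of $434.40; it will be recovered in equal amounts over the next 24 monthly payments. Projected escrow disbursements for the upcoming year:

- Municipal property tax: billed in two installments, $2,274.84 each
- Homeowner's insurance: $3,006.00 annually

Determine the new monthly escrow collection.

$647.74

Municipal property tax — $2,274.84 × 2 = $4,549.68
Homeowner's insurance — $3,006.00
Yearly total = $4,549.68 + $3,006.00 = $7,555.68
Per month = $7,555.68 ÷ 12 = $629.64
Shortage spread = $434.40 ÷ 24 = $18.10/mo
Adjusted monthly = $629.64 + $18.10 = $647.74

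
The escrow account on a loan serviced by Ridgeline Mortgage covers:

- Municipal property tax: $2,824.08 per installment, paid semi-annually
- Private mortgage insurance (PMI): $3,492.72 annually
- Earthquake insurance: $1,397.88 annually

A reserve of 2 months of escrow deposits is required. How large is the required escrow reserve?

$1,756.46

Municipal property tax: $2,824.08 × 2 = $5,648.16/yr
Private mortgage insurance (PMI): $3,492.72/yr
Earthquake insurance: $1,397.88/yr
Total per year = $10,538.76
Monthly = $10,538.76 / 12 = $878.23
Required cushion = 2 × $878.23 = $1,756.46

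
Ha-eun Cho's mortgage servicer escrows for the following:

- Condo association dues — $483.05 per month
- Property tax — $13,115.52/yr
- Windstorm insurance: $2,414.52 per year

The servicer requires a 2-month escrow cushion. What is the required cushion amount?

$3,554.44

Condo association dues — $483.05 × 12 = $5,796.60 annually
Property tax — $13,115.52 annually
Windstorm insurance — $2,414.52 annually
Total annual escrow = $5,796.60 + $13,115.52 + $2,414.52 = $21,326.64
Per month = $21,326.64 ÷ 12 = $1,777.22
Cushion = 2 × $1,777.22 = $3,554.44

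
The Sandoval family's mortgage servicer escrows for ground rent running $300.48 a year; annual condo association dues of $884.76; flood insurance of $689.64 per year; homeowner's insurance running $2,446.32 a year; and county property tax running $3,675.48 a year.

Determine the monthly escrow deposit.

Ground rent: $300.48/yr
Condo association dues: $884.76/yr
Flood insurance: $689.64/yr
Homeowner's insurance: $2,446.32/yr
County property tax: $3,675.48/yr
Yearly total = $300.48 + $884.76 + $689.64 + $2,446.32 + $3,675.48 = $7,996.68
Per month = $7,996.68 / 12 = $666.39

$666.39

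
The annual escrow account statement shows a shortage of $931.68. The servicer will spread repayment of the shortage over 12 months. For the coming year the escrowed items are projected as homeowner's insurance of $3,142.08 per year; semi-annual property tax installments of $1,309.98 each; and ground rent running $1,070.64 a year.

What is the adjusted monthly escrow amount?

Homeowner's insurance: $3,142.08 per year
Property tax: $1,309.98 × 2 = $2,619.96 per year
Ground rent: $1,070.64 per year
Combined annual = $3,142.08 + $2,619.96 + $1,070.64 = $6,832.68
Base monthly escrow = $6,832.68 / 12 = $569.39
Shortage per month = $931.68 ÷ 12 = $77.64
Adjusted monthly = $569.39 + $77.64 = $647.03

$647.03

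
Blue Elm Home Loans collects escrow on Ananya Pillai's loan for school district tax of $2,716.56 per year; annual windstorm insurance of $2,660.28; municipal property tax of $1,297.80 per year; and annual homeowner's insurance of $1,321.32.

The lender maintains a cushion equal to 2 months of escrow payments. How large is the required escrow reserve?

School district tax — $2,716.56 per year
Windstorm insurance — $2,660.28 per year
Municipal property tax — $1,297.80 per year
Homeowner's insurance — $1,321.32 per year
Annual escrow total = $2,716.56 + $2,660.28 + $1,297.80 + $1,321.32 = $7,995.96
Per month = $7,995.96 / 12 = $666.33
Required cushion = 2 × $666.33 = $1,332.66

$1,332.66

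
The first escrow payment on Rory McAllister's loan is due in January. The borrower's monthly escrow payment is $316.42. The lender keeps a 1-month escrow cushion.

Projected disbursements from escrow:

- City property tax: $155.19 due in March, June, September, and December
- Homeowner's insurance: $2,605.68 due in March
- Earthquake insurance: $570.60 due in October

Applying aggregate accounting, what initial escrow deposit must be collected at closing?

Cushion = 1 × $316.42 = $316.42
Trial balance (start $0, +$316.42 each month, − disbursements):
  Jan: +$316.42 → $316.42
  Feb: +$316.42 → $632.84
  Mar: +$316.42 − $2,760.87 → -$1,811.61
  Apr: +$316.42 → -$1,495.19
  May: +$316.42 → -$1,178.77
  Jun: +$316.42 − $155.19 → -$1,017.54
  Jul: +$316.42 → -$701.12
  Aug: +$316.42 → -$384.70
  Sep: +$316.42 − $155.19 → -$223.47
  Oct: +$316.42 − $570.60 → -$477.65
  Nov: +$316.42 → -$161.23
  Dec: +$316.42 − $155.19 → $0.00
Lowest trial balance = -$1,811.61 (Mar)
Initial deposit = cushion − low point = $316.42 − (-$1,811.61) = $2,128.03

$2,128.03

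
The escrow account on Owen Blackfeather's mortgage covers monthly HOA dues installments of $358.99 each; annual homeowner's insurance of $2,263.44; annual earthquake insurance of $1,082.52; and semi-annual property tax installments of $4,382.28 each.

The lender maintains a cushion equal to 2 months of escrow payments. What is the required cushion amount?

HOA dues = $358.99 × 12 = $4,307.88 annually
Homeowner's insurance = $2,263.44 annually
Earthquake insurance = $1,082.52 annually
Property tax = $4,382.28 × 2 = $8,764.56 annually
Yearly total = $4,307.88 + $2,263.44 + $1,082.52 + $8,764.56 = $16,418.40
Base monthly escrow = $16,418.40 / 12 = $1,368.20
Reserve = 2 × $1,368.20 = $2,736.40

$2,736.40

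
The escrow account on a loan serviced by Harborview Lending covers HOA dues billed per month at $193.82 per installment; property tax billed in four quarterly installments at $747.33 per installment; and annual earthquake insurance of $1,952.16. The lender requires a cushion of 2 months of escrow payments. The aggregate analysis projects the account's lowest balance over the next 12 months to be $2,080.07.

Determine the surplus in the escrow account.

$868.85

HOA dues = $193.82 × 12 = $2,325.84
Property tax = $747.33 × 4 = $2,989.32
Earthquake insurance = $1,952.16
Combined annual = $7,267.32
Monthly escrow = $7,267.32 ÷ 12 = $605.61
Required reserve = 2 × $605.61 = $1,211.22
Excess over cushion: $2,080.07 − $1,211.22 = $868.85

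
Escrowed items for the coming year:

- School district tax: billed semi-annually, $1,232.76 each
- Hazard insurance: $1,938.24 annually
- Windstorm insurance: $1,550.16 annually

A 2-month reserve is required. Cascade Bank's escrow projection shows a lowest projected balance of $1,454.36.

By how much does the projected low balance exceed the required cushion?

$462.04

School district tax — $1,232.76 × 2 = $2,465.52 annually
Hazard insurance — $1,938.24 annually
Windstorm insurance — $1,550.16 annually
Annual escrow total = $5,953.92
Per month = $5,953.92 ÷ 12 = $496.16
Required reserve = 2 × $496.16 = $992.32
Surplus = $1,454.36 − $992.32 = $462.04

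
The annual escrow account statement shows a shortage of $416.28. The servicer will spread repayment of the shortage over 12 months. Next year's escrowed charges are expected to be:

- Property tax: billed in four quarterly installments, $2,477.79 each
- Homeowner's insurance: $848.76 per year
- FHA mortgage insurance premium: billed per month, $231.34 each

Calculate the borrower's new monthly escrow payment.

$1,162.69

Property tax: $2,477.79 × 4 = $9,911.16/yr
Homeowner's insurance: $848.76/yr
FHA mortgage insurance premium: $231.34 × 12 = $2,776.08/yr
Annual escrow total = $9,911.16 + $848.76 + $2,776.08 = $13,536.00
Per month = $13,536.00 ÷ 12 = $1,128.00
Shortage per month = $416.28 / 12 = $34.69
New monthly escrow = $1,128.00 + $34.69 = $1,162.69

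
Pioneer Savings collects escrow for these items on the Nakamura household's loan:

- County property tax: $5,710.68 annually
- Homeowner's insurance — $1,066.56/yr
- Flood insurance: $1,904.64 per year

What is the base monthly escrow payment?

County property tax = $5,710.68 annually
Homeowner's insurance = $1,066.56 annually
Flood insurance = $1,904.64 annually
Total per year = $5,710.68 + $1,066.56 + $1,904.64 = $8,681.88
Monthly escrow = $8,681.88 / 12 = $723.49

$723.49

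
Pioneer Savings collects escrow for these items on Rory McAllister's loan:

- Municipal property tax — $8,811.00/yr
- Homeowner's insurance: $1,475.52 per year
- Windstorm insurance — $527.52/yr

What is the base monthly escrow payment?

Municipal property tax = $8,811.00 annually
Homeowner's insurance = $1,475.52 annually
Windstorm insurance = $527.52 annually
Total per year = $8,811.00 + $1,475.52 + $527.52 = $10,814.04
Base monthly escrow = $10,814.04 ÷ 12 = $901.17

$901.17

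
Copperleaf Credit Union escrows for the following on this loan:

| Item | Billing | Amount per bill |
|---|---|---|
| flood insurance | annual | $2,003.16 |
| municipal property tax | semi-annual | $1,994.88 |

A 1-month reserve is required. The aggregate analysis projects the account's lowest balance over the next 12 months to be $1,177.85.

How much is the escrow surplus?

$678.44

Flood insurance: $2,003.16
Municipal property tax: $1,994.88 × 2 = $3,989.76
Yearly total = $2,003.16 + $3,989.76 = $5,992.92
Monthly escrow = $5,992.92 / 12 = $499.41
Required reserve = 1 × $499.41 = $499.41
Excess over cushion: $1,177.85 − $499.41 = $678.44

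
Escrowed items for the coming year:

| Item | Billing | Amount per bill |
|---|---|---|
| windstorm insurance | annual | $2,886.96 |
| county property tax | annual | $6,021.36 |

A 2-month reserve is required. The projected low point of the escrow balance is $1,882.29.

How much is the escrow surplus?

Windstorm insurance — $2,886.96
County property tax — $6,021.36
Yearly total = $2,886.96 + $6,021.36 = $8,908.32
Per month = $8,908.32 ÷ 12 = $742.36
Cushion = 2 × $742.36 = $1,484.72
Surplus = $1,882.29 − $1,484.72 = $397.57

$397.57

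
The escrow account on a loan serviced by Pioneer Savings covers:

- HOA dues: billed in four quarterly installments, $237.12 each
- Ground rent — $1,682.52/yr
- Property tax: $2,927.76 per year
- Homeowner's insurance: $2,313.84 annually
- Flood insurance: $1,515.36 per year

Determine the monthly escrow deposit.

HOA dues — $237.12 × 4 = $948.48 annually
Ground rent — $1,682.52 annually
Property tax — $2,927.76 annually
Homeowner's insurance — $2,313.84 annually
Flood insurance — $1,515.36 annually
Yearly total = $948.48 + $1,682.52 + $2,927.76 + $2,313.84 + $1,515.36 = $9,387.96
Monthly = $9,387.96 ÷ 12 = $782.33

$782.33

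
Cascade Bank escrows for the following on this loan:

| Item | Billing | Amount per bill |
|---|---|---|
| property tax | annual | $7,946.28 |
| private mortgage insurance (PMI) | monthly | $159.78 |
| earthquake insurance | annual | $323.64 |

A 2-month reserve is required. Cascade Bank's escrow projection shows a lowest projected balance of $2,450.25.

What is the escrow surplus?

$752.37

Property tax: $7,946.28/yr
Private mortgage insurance (PMI): $159.78 × 12 = $1,917.36/yr
Earthquake insurance: $323.64/yr
Combined annual = $10,187.28
Monthly = $10,187.28 ÷ 12 = $848.94
Required cushion = 2 × $848.94 = $1,697.88
Excess over cushion: $2,450.25 − $1,697.88 = $752.37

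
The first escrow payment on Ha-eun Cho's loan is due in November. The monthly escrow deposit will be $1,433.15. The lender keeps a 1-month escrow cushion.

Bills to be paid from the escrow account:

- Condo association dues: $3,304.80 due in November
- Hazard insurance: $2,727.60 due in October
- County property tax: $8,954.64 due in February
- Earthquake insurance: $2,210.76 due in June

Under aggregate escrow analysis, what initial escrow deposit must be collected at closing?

$7,959.99

Cushion = 1 × $1,433.15 = $1,433.15
Trial balance (start $0, +$1,433.15 each month, − disbursements):
  Nov: +$1,433.15 − $3,304.80 → -$1,871.65
  Dec: +$1,433.15 → -$438.50
  Jan: +$1,433.15 → $994.65
  Feb: +$1,433.15 − $8,954.64 → -$6,526.84
  Mar: +$1,433.15 → -$5,093.69
  Apr: +$1,433.15 → -$3,660.54
  May: +$1,433.15 → -$2,227.39
  Jun: +$1,433.15 − $2,210.76 → -$3,005.00
  Jul: +$1,433.15 → -$1,571.85
  Aug: +$1,433.15 → -$138.70
  Sep: +$1,433.15 → $1,294.45
  Oct: +$1,433.15 − $2,727.60 → $0.00
Lowest trial balance = -$6,526.84 (Feb)
Initial deposit = cushion − low point = $1,433.15 − (-$6,526.84) = $7,959.99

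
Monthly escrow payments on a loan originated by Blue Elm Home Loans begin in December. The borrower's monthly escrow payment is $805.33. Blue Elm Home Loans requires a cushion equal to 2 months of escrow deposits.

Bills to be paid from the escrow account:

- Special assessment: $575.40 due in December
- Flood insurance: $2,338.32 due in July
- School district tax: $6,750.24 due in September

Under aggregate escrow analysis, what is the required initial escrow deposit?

Cushion = 2 × $805.33 = $1,610.66
Trial balance (start $0, +$805.33 each month, − disbursements):
  Dec: +$805.33 − $575.40 → $229.93
  Jan: +$805.33 → $1,035.26
  Feb: +$805.33 → $1,840.59
  Mar: +$805.33 → $2,645.92
  Apr: +$805.33 → $3,451.25
  May: +$805.33 → $4,256.58
  Jun: +$805.33 → $5,061.91
  Jul: +$805.33 − $2,338.32 → $3,528.92
  Aug: +$805.33 → $4,334.25
  Sep: +$805.33 − $6,750.24 → -$1,610.66
  Oct: +$805.33 → -$805.33
  Nov: +$805.33 → $0.00
Lowest trial balance = -$1,610.66 (Sep)
Initial deposit = cushion − low point = $1,610.66 − (-$1,610.66) = $3,221.32

$3,221.32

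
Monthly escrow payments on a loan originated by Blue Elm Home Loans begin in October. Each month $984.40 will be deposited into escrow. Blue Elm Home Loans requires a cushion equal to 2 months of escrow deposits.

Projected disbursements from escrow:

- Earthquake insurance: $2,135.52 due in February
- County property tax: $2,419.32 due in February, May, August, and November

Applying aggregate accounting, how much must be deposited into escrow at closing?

$4,020.96

Cushion = 2 × $984.40 = $1,968.80
Trial balance (start $0, +$984.40 each month, − disbursements):
  Oct: +$984.40 → $984.40
  Nov: +$984.40 − $2,419.32 → -$450.52
  Dec: +$984.40 → $533.88
  Jan: +$984.40 → $1,518.28
  Feb: +$984.40 − $4,554.84 → -$2,052.16
  Mar: +$984.40 → -$1,067.76
  Apr: +$984.40 → -$83.36
  May: +$984.40 − $2,419.32 → -$1,518.28
  Jun: +$984.40 → -$533.88
  Jul: +$984.40 → $450.52
  Aug: +$984.40 − $2,419.32 → -$984.40
  Sep: +$984.40 → $0.00
Lowest trial balance = -$2,052.16 (Feb)
Initial deposit = cushion − low point = $1,968.80 − (-$2,052.16) = $4,020.96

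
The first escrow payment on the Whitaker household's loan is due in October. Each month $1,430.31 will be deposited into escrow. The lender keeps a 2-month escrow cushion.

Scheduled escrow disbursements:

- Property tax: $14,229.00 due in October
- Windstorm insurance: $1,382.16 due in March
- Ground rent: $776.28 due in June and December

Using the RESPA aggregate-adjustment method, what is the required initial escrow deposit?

$15,659.31

Cushion = 2 × $1,430.31 = $2,860.62
Trial balance (start $0, +$1,430.31 each month, − disbursements):
  Oct: +$1,430.31 − $14,229.00 → -$12,798.69
  Nov: +$1,430.31 → -$11,368.38
  Dec: +$1,430.31 − $776.28 → -$10,714.35
  Jan: +$1,430.31 → -$9,284.04
  Feb: +$1,430.31 → -$7,853.73
  Mar: +$1,430.31 − $1,382.16 → -$7,805.58
  Apr: +$1,430.31 → -$6,375.27
  May: +$1,430.31 → -$4,944.96
  Jun: +$1,430.31 − $776.28 → -$4,290.93
  Jul: +$1,430.31 → -$2,860.62
  Aug: +$1,430.31 → -$1,430.31
  Sep: +$1,430.31 → $0.00
Lowest trial balance = -$12,798.69 (Oct)
Initial deposit = cushion − low point = $2,860.62 − (-$12,798.69) = $15,659.31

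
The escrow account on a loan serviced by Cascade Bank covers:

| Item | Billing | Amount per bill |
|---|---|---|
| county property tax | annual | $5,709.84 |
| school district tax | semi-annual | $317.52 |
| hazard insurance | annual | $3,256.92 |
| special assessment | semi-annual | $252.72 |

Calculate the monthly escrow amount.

$842.27

County property tax — $5,709.84/yr
School district tax — $317.52 × 2 = $635.04/yr
Hazard insurance — $3,256.92/yr
Special assessment — $252.72 × 2 = $505.44/yr
Total annual escrow = $10,107.24
Per month = $10,107.24 / 12 = $842.27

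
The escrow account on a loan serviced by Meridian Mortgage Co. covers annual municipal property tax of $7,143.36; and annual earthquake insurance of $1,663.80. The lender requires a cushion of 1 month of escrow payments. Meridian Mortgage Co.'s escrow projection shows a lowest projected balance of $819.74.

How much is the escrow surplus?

$85.81

Municipal property tax: $7,143.36/yr
Earthquake insurance: $1,663.80/yr
Annual escrow total = $7,143.36 + $1,663.80 = $8,807.16
Base monthly escrow = $8,807.16 / 12 = $733.93
Required cushion = 1 × $733.93 = $733.93
Excess over cushion: $819.74 − $733.93 = $85.81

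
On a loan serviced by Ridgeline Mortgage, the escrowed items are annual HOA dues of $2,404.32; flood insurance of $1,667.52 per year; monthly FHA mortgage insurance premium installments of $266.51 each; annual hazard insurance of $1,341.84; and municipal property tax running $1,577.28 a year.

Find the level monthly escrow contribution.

HOA dues: $2,404.32
Flood insurance: $1,667.52
FHA mortgage insurance premium: $266.51 × 12 = $3,198.12
Hazard insurance: $1,341.84
Municipal property tax: $1,577.28
Total annual escrow = $2,404.32 + $1,667.52 + $3,198.12 + $1,341.84 + $1,577.28 = $10,189.08
Per month = $10,189.08 ÷ 12 = $849.09

$849.09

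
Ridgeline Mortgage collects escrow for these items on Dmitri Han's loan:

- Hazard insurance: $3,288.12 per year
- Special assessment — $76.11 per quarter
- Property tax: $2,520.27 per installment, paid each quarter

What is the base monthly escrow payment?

$1,139.47

Hazard insurance — $3,288.12 annually
Special assessment — $76.11 × 4 = $304.44 annually
Property tax — $2,520.27 × 4 = $10,081.08 annually
Total per year = $13,673.64
Base monthly escrow = $13,673.64 / 12 = $1,139.47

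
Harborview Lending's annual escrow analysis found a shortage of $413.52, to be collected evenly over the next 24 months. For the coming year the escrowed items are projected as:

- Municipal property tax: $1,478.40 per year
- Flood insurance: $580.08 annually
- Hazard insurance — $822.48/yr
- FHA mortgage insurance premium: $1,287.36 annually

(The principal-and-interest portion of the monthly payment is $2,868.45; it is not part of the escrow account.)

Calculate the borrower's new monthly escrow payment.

Municipal property tax — $1,478.40
Flood insurance — $580.08
Hazard insurance — $822.48
FHA mortgage insurance premium — $1,287.36
Total annual escrow = $4,168.32
Per month = $4,168.32 / 12 = $347.36
Monthly shortage recovery: $413.52 / 24 = $17.23
New monthly escrow = $347.36 + $17.23 = $364.59

$364.59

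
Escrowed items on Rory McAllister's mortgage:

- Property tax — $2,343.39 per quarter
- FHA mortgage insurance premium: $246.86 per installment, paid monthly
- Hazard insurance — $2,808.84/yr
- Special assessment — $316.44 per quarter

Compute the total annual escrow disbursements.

$16,410.48

Property tax = $2,343.39 × 4 = $9,373.56
FHA mortgage insurance premium = $246.86 × 12 = $2,962.32
Hazard insurance = $2,808.84
Special assessment = $316.44 × 4 = $1,265.76
Annual escrow total = $16,410.48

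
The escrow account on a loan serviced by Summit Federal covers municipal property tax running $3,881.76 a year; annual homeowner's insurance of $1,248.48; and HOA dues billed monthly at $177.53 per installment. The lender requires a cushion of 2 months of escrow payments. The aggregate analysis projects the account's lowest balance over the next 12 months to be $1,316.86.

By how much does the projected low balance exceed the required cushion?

Municipal property tax — $3,881.76/yr
Homeowner's insurance — $1,248.48/yr
HOA dues — $177.53 × 12 = $2,130.36/yr
Annual escrow total = $3,881.76 + $1,248.48 + $2,130.36 = $7,260.60
Base monthly escrow = $7,260.60 / 12 = $605.05
Cushion = 2 × $605.05 = $1,210.10
Surplus = $1,316.86 − $1,210.10 = $106.76

$106.76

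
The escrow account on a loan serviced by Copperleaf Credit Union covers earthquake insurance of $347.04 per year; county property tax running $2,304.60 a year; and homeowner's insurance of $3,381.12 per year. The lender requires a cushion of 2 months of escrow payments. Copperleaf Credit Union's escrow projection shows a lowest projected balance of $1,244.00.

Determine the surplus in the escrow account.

$238.54

Earthquake insurance = $347.04 per year
County property tax = $2,304.60 per year
Homeowner's insurance = $3,381.12 per year
Yearly total = $6,032.76
Base monthly escrow = $6,032.76 ÷ 12 = $502.73
Cushion = 2 × $502.73 = $1,005.46
Excess over cushion: $1,244.00 − $1,005.46 = $238.54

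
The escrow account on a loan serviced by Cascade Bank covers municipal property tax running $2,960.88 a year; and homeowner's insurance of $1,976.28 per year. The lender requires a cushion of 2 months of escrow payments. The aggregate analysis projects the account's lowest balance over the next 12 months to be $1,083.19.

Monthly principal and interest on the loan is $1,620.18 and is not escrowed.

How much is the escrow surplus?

$260.33

Municipal property tax — $2,960.88 annually
Homeowner's insurance — $1,976.28 annually
Total annual escrow = $4,937.16
Monthly = $4,937.16 / 12 = $411.43
Cushion = 2 × $411.43 = $822.86
Excess over cushion: $1,083.19 − $822.86 = $260.33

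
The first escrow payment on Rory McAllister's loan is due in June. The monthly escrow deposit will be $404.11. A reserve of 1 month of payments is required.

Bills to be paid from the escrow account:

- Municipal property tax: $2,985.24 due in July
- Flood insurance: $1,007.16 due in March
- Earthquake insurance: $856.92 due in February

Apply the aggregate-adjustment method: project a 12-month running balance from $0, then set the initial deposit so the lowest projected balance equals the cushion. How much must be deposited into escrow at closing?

Cushion = 1 × $404.11 = $404.11
Trial balance (start $0, +$404.11 each month, − disbursements):
  Jun: +$404.11 → $404.11
  Jul: +$404.11 − $2,985.24 → -$2,177.02
  Aug: +$404.11 → -$1,772.91
  Sep: +$404.11 → -$1,368.80
  Oct: +$404.11 → -$964.69
  Nov: +$404.11 → -$560.58
  Dec: +$404.11 → -$156.47
  Jan: +$404.11 → $247.64
  Feb: +$404.11 − $856.92 → -$205.17
  Mar: +$404.11 − $1,007.16 → -$808.22
  Apr: +$404.11 → -$404.11
  May: +$404.11 → $0.00
Lowest trial balance = -$2,177.02 (Jul)
Initial deposit = cushion − low point = $404.11 − (-$2,177.02) = $2,581.13

$2,581.13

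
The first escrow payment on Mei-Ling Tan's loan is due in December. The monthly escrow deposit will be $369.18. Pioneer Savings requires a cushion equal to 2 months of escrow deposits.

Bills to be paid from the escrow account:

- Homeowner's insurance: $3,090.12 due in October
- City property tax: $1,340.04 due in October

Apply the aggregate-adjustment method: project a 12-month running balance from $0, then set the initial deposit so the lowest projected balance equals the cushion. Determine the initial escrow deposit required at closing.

$1,107.54

Cushion = 2 × $369.18 = $738.36
Trial balance (start $0, +$369.18 each month, − disbursements):
  Dec: +$369.18 → $369.18
  Jan: +$369.18 → $738.36
  Feb: +$369.18 → $1,107.54
  Mar: +$369.18 → $1,476.72
  Apr: +$369.18 → $1,845.90
  May: +$369.18 → $2,215.08
  Jun: +$369.18 → $2,584.26
  Jul: +$369.18 → $2,953.44
  Aug: +$369.18 → $3,322.62
  Sep: +$369.18 → $3,691.80
  Oct: +$369.18 − $4,430.16 → -$369.18
  Nov: +$369.18 → $0.00
Lowest trial balance = -$369.18 (Oct)
Initial deposit = cushion − low point = $738.36 − (-$369.18) = $1,107.54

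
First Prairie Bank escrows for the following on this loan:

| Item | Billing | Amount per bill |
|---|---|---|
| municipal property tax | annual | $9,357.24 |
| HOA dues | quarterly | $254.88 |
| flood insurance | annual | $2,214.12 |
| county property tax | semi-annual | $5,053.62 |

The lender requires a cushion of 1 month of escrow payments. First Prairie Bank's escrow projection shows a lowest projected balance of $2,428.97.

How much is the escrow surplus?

Municipal property tax — $9,357.24 per year
HOA dues — $254.88 × 4 = $1,019.52 per year
Flood insurance — $2,214.12 per year
County property tax — $5,053.62 × 2 = $10,107.24 per year
Total per year = $9,357.24 + $1,019.52 + $2,214.12 + $10,107.24 = $22,698.12
Per month = $22,698.12 / 12 = $1,891.51
Cushion = 1 × $1,891.51 = $1,891.51
Excess over cushion: $2,428.97 − $1,891.51 = $537.46

$537.46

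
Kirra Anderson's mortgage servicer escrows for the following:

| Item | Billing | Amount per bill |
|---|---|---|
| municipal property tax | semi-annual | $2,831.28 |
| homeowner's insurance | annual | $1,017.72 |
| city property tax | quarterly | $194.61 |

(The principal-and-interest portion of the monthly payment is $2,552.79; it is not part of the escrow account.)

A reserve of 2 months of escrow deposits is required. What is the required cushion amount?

Municipal property tax = $2,831.28 × 2 = $5,662.56/yr
Homeowner's insurance = $1,017.72/yr
City property tax = $194.61 × 4 = $778.44/yr
Combined annual = $7,458.72
Base monthly escrow = $7,458.72 ÷ 12 = $621.56
Required cushion = 2 × $621.56 = $1,243.12

$1,243.12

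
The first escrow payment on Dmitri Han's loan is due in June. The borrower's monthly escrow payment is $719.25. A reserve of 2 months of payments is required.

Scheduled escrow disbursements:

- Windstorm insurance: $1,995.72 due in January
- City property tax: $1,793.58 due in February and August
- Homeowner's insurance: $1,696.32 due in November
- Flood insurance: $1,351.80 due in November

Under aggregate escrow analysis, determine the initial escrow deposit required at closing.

Cushion = 2 × $719.25 = $1,438.50
Trial balance (start $0, +$719.25 each month, − disbursements):
  Jun: +$719.25 → $719.25
  Jul: +$719.25 → $1,438.50
  Aug: +$719.25 − $1,793.58 → $364.17
  Sep: +$719.25 → $1,083.42
  Oct: +$719.25 → $1,802.67
  Nov: +$719.25 − $3,048.12 → -$526.20
  Dec: +$719.25 → $193.05
  Jan: +$719.25 − $1,995.72 → -$1,083.42
  Feb: +$719.25 − $1,793.58 → -$2,157.75
  Mar: +$719.25 → -$1,438.50
  Apr: +$719.25 → -$719.25
  May: +$719.25 → $0.00
Lowest trial balance = -$2,157.75 (Feb)
Initial deposit = cushion − low point = $1,438.50 − (-$2,157.75) = $3,596.25

$3,596.25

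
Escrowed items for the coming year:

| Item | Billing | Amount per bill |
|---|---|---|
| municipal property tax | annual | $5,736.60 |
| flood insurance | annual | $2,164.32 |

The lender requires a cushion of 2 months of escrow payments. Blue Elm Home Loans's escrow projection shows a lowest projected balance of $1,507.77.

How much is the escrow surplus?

$190.95

Municipal property tax: $5,736.60 annually
Flood insurance: $2,164.32 annually
Total annual escrow = $7,900.92
Per month = $7,900.92 ÷ 12 = $658.41
Cushion = 2 × $658.41 = $1,316.82
Excess over cushion: $1,507.77 − $1,316.82 = $190.95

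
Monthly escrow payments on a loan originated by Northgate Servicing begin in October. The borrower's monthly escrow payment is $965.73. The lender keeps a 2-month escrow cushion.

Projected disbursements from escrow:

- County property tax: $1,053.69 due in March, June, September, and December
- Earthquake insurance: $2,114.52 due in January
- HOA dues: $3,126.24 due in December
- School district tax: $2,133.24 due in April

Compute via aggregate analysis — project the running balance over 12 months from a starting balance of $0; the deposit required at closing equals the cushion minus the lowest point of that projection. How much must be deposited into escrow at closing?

Cushion = 2 × $965.73 = $1,931.46
Trial balance (start $0, +$965.73 each month, − disbursements):
  Oct: +$965.73 → $965.73
  Nov: +$965.73 → $1,931.46
  Dec: +$965.73 − $4,179.93 → -$1,282.74
  Jan: +$965.73 − $2,114.52 → -$2,431.53
  Feb: +$965.73 → -$1,465.80
  Mar: +$965.73 − $1,053.69 → -$1,553.76
  Apr: +$965.73 − $2,133.24 → -$2,721.27
  May: +$965.73 → -$1,755.54
  Jun: +$965.73 − $1,053.69 → -$1,843.50
  Jul: +$965.73 → -$877.77
  Aug: +$965.73 → $87.96
  Sep: +$965.73 − $1,053.69 → $0.00
Lowest trial balance = -$2,721.27 (Apr)
Initial deposit = cushion − low point = $1,931.46 − (-$2,721.27) = $4,652.73

$4,652.73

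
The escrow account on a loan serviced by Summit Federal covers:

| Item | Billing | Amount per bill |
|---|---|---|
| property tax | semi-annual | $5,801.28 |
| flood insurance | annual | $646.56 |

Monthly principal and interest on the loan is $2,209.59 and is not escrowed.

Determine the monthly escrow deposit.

Property tax = $5,801.28 × 2 = $11,602.56 per year
Flood insurance = $646.56 per year
Combined annual = $12,249.12
Base monthly escrow = $12,249.12 / 12 = $1,020.76

$1,020.76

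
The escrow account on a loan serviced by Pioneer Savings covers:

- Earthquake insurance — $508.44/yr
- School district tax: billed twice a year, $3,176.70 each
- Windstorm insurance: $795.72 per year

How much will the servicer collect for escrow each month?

Earthquake insurance = $508.44 per year
School district tax = $3,176.70 × 2 = $6,353.40 per year
Windstorm insurance = $795.72 per year
Combined annual = $508.44 + $6,353.40 + $795.72 = $7,657.56
Monthly escrow = $7,657.56 / 12 = $638.13

$638.13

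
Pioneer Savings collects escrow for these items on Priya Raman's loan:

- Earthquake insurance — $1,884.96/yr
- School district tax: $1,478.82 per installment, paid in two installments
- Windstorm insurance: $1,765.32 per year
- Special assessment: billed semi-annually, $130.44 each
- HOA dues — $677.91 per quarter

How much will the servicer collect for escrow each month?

$798.37

Earthquake insurance: $1,884.96/yr
School district tax: $1,478.82 × 2 = $2,957.64/yr
Windstorm insurance: $1,765.32/yr
Special assessment: $130.44 × 2 = $260.88/yr
HOA dues: $677.91 × 4 = $2,711.64/yr
Annual escrow total = $9,580.44
Monthly escrow = $9,580.44 / 12 = $798.37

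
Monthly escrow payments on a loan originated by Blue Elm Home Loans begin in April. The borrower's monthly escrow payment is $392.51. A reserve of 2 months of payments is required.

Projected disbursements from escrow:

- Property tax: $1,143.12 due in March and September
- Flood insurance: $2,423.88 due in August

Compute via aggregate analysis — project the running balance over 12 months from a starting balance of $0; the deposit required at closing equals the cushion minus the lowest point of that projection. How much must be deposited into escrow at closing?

Cushion = 2 × $392.51 = $785.02
Trial balance (start $0, +$392.51 each month, − disbursements):
  Apr: +$392.51 → $392.51
  May: +$392.51 → $785.02
  Jun: +$392.51 → $1,177.53
  Jul: +$392.51 → $1,570.04
  Aug: +$392.51 − $2,423.88 → -$461.33
  Sep: +$392.51 − $1,143.12 → -$1,211.94
  Oct: +$392.51 → -$819.43
  Nov: +$392.51 → -$426.92
  Dec: +$392.51 → -$34.41
  Jan: +$392.51 → $358.10
  Feb: +$392.51 → $750.61
  Mar: +$392.51 − $1,143.12 → $0.00
Lowest trial balance = -$1,211.94 (Sep)
Initial deposit = cushion − low point = $785.02 − (-$1,211.94) = $1,996.96

$1,996.96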